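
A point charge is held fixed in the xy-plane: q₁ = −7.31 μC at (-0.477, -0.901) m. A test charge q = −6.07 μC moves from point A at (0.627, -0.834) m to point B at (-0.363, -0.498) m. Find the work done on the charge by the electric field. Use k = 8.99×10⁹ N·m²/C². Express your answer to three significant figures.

-0.592 J

The work done by the electric force is W_field = −ΔU = −q(V_B − V_A) = q(V_A − V_B).
At A: distance to the source charge is 1.11 m; V_A = kq₁/r = -5.94×10⁴ V.
At B: distance to the source charge is 0.419 m; V_B = kq₁/r = -1.57×10⁵ V.
ΔV = V_B − V_A = -9.75×10⁴ V.
W_field = −qΔV = −(-6.07×10⁻⁶ C)(-9.75×10⁴ V) = -0.592 J.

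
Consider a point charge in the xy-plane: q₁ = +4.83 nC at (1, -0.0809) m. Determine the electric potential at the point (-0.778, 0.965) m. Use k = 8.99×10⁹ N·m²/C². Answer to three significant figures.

Electric potential is a scalar, so the contributions from each charge add algebraically: V = Σ kqᵢ/rᵢ.
Distances from the field point to each charge: r₁ = 2.06 m.
V = k[(4.83×10⁻⁹)/(2.06)] = 21.0 V.

21.0 V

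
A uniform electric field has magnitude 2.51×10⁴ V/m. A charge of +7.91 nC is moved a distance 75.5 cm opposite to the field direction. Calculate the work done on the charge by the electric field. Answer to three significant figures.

-1.50×10⁻⁴ J

The potential change for a displacement 75.5 cm opposite to the field direction is ΔV = +Ed = 1.90×10⁴ V.
W_field = −qΔV = -1.50×10⁻⁴ J.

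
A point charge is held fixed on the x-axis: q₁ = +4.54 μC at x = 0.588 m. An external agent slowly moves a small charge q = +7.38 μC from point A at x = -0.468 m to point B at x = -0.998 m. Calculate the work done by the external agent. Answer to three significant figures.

For quasistatic motion the external work equals the change in potential energy: W_ext = qΔV = q(V_B − V_A).
At A: distance to the source charge is 1.06 m; V_A = kq₁/r = 3.87×10⁴ V.
At B: distance to the source charge is 1.59 m; V_B = kq₁/r = 2.57×10⁴ V.
ΔV = V_B − V_A = -1.29×10⁴ V.
W_ext = qΔV = (7.38×10⁻⁶ C)(-1.29×10⁴ V) = -0.0953 J.

-0.0953 J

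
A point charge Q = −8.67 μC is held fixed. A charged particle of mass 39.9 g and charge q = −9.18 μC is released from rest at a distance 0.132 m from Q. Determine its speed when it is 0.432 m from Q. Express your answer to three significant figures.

13.7 m/s

Only the electrostatic force acts, so mechanical energy is conserved: ½mv² = U₁ − U₂ = kQq(1/r₁ − 1/r₂).
U₁ − U₂ = (8.99×10⁹ N·m²/C²)(-8.67×10⁻⁶ C)(-9.18×10⁻⁶ C)(1/0.132 − 1/0.432) = 3.76 J.
v = √(2·3.76/0.0399) = 13.7 m/s.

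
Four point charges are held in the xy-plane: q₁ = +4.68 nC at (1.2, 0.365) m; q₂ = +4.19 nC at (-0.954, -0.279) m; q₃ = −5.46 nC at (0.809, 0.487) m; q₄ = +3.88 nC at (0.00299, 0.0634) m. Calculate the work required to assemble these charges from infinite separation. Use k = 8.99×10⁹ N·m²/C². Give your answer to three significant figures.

The assembly work is the sum of pairwise potential energies, U = Σ_{i<j} kqᵢqⱼ/rᵢⱼ.
Pair separations: r₁₂ = 2.25 m, r₁₃ = 0.410 m, r₁₄ = 1.23 m, r₂₃ = 1.92 m, r₂₄ = 1.02 m, r₃₄ = 0.911 m.
Summing all 6 pair terms gives U = -5.23×10⁻⁷ J.

-5.23×10⁻⁷ J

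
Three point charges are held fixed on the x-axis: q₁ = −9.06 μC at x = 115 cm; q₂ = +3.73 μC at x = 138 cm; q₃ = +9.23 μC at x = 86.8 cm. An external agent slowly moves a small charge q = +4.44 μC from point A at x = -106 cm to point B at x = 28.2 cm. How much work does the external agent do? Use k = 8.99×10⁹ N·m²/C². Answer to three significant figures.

For quasistatic motion the external work equals the change in potential energy: W_ext = qΔV = q(V_B − V_A).
At A: distances to the source charges are 2.21 m, 2.44 m, 1.93 m; V_A = Σ kqᵢ/rᵢ = 1.99×10⁴ V.
At B: distances to the source charges are 0.868 m, 1.10 m, 0.586 m; V_B = Σ kqᵢ/rᵢ = 7.83×10⁴ V.
ΔV = V_B − V_A = 5.84×10⁴ V.
W_ext = qΔV = (4.44×10⁻⁶ C)(5.84×10⁴ V) = 0.259 J.

0.259 J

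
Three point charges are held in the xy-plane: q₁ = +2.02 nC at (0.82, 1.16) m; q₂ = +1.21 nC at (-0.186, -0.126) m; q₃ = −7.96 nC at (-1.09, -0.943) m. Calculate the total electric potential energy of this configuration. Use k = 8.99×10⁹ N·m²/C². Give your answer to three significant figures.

The assembly work is the sum of pairwise potential energies, U = Σ_{i<j} kqᵢqⱼ/rᵢⱼ.
Pair separations: r₁₂ = 1.63 m, r₁₃ = 2.84 m, r₂₃ = 1.22 m.
U = (1.35×10⁻⁸) + (-5.09×10⁻⁸) + (-7.11×10⁻⁸) = -1.08×10⁻⁷ J.

-1.08×10⁻⁷ J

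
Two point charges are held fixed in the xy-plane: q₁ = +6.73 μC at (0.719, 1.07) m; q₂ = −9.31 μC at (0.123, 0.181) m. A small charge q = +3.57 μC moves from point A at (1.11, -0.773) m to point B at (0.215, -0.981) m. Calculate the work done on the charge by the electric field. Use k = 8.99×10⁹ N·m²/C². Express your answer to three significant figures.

0.0510 J

The work done by the electric force is W_field = −ΔU = −q(V_B − V_A) = q(V_A − V_B).
At A: distances to the source charges are 1.88 m, 1.37 m; V_A = Σ kqᵢ/rᵢ = -2.89×10⁴ V.
At B: distances to the source charges are 2.11 m, 1.17 m; V_B = Σ kqᵢ/rᵢ = -4.32×10⁴ V.
ΔV = V_B − V_A = -1.43×10⁴ V.
W_field = −qΔV = −(3.57×10⁻⁶ C)(-1.43×10⁴ V) = 0.0510 J.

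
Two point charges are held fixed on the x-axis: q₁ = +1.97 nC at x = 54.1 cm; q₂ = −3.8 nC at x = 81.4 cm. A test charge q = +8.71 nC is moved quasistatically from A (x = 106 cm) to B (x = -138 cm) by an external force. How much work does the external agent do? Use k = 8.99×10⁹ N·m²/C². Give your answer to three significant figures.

For quasistatic motion the external work equals the change in potential energy: W_ext = qΔV = q(V_B − V_A).
At A: distances to the source charges are 0.519 m, 0.246 m; V_A = Σ kqᵢ/rᵢ = -105 V.
At B: distances to the source charges are 1.92 m, 2.19 m; V_B = Σ kqᵢ/rᵢ = -6.35 V.
ΔV = V_B − V_A = 98.4 V.
W_ext = qΔV = (8.71×10⁻⁹ C)(98.4 V) = 8.57×10⁻⁷ J.

8.57×10⁻⁷ J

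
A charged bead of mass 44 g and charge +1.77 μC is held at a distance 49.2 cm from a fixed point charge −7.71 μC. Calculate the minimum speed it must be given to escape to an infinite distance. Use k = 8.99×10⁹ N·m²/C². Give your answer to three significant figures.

3.37 m/s

To just escape, total mechanical energy must reach zero at infinity: ½mv²_min + U = 0, so ½mv²_min = −U = |kQq|/r.
|U| = |kQq|/r = (8.99×10⁹ N·m²/C²)(7.71×10⁻⁶)(1.77×10⁻⁶)/(0.492) = 0.249 J.
v_min = √(2|U|/m) = √(2·0.249/0.0440) = 3.37 m/s.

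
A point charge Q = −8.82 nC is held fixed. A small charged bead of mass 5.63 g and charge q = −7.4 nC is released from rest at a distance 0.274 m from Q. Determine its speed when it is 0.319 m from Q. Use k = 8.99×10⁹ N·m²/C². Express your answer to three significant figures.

Only the electrostatic force acts, so mechanical energy is conserved: ½mv² = U₁ − U₂ = kQq(1/r₁ − 1/r₂).
U₁ − U₂ = (8.99×10⁹ N·m²/C²)(-8.82×10⁻⁹ C)(-7.40×10⁻⁹ C)(1/0.274 − 1/0.319) = 3.02×10⁻⁷ J.
v = √(2·3.02×10⁻⁷/5.63×10⁻³) = 0.0104 m/s.

0.0104 m/s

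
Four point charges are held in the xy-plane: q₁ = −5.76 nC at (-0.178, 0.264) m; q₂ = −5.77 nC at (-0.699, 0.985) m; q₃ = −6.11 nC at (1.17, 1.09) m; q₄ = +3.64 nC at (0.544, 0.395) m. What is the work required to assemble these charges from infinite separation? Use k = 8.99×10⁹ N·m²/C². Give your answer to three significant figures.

The work to assemble the configuration equals its total potential energy, U = Σ kqᵢqⱼ/rᵢⱼ over all pairs.
Pair separations: r₁₂ = 0.890 m, r₁₃ = 1.58 m, r₁₄ = 0.734 m, r₂₃ = 1.87 m, r₂₄ = 1.38 m, r₃₄ = 0.935 m.
Summing all 6 pair terms gives U = 9.75×10⁻⁸ J.

9.75×10⁻⁸ J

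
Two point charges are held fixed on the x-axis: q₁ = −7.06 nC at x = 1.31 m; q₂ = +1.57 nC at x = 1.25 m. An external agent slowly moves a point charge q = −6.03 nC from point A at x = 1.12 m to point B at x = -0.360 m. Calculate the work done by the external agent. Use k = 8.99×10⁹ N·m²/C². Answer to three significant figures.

-1.18×10⁻⁶ J

For quasistatic motion the external work equals the change in potential energy: W_ext = qΔV = q(V_B − V_A).
At A: distances to the source charges are 0.190 m, 0.130 m; V_A = Σ kqᵢ/rᵢ = -225 V.
At B: distances to the source charges are 1.67 m, 1.61 m; V_B = Σ kqᵢ/rᵢ = -29.2 V.
ΔV = V_B − V_A = 196 V.
W_ext = qΔV = (-6.03×10⁻⁹ C)(196 V) = -1.18×10⁻⁶ J.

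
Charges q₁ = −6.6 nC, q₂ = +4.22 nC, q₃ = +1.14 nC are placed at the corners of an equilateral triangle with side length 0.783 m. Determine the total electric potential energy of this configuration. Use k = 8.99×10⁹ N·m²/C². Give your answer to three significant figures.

-3.51×10⁻⁷ J

The work to assemble the configuration equals its total potential energy, U = Σ kqᵢqⱼ/rᵢⱼ over all pairs.
All three pair separations equal the side length, 0.783 m.
U = (-3.20×10⁻⁷) + (-8.64×10⁻⁸) + (5.52×10⁻⁸) = -3.51×10⁻⁷ J.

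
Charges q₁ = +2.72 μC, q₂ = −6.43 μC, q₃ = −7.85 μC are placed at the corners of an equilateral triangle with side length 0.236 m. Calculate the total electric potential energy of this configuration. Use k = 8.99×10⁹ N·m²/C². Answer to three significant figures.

The assembly work is the sum of pairwise potential energies, U = Σ_{i<j} kqᵢqⱼ/rᵢⱼ.
All three pair separations equal the side length, 0.236 m.
U = (-0.666) + (-0.813) + (1.92) = 0.443 J.

0.443 J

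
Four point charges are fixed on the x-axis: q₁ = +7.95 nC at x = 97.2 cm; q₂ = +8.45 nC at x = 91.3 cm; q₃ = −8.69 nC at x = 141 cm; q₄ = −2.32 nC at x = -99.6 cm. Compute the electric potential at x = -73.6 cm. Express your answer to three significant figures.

-28.7 V

The total potential is the scalar sum of each charge's contribution, V = Σ kqᵢ/rᵢ.
Distances from the field point to each charge: r₁ = 1.71 m, r₂ = 1.65 m, r₃ = 2.15 m, r₄ = 0.260 m.
V = k[(7.95×10⁻⁹)/(1.71) + (8.45×10⁻⁹)/(1.65) + (-8.69×10⁻⁹)/(2.15) + (-2.32×10⁻⁹)/(0.260)] = -28.7 V.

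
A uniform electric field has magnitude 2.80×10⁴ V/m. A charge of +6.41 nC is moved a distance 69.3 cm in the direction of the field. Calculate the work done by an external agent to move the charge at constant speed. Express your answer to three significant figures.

The potential change for a displacement 69.3 cm in the direction of the field is ΔV = −Ed = -1.94×10⁴ V.
W_ext = qΔV = -1.24×10⁻⁴ J.

-1.24×10⁻⁴ J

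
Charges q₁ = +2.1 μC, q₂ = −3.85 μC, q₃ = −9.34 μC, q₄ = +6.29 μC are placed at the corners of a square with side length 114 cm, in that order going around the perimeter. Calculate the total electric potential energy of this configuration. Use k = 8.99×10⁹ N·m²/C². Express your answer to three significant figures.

The work to assemble the configuration equals its total potential energy, U = Σ kqᵢqⱼ/rᵢⱼ over all pairs.
The four side pairs have separation 1.14 m and the two diagonal pairs 1.61 m.
Summing all 6 pair terms gives U = -0.384 J.

-0.384 J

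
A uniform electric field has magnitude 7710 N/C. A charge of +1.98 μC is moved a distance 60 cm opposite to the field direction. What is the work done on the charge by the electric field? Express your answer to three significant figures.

The potential change for a displacement 60 cm opposite to the field direction is ΔV = +Ed = 4630 V.
W_field = −qΔV = -9.16×10⁻³ J.

-9.16×10⁻³ J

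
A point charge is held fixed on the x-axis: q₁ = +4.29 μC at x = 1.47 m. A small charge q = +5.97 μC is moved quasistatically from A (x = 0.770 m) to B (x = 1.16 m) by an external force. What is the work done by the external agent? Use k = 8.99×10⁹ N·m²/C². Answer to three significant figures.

0.414 J

For quasistatic motion the external work equals the change in potential energy: W_ext = qΔV = q(V_B − V_A).
At A: distance to the source charge is 0.700 m; V_A = kq₁/r = 5.51×10⁴ V.
At B: distance to the source charge is 0.310 m; V_B = kq₁/r = 1.24×10⁵ V.
ΔV = V_B − V_A = 6.93×10⁴ V.
W_ext = qΔV = (5.97×10⁻⁶ C)(6.93×10⁴ V) = 0.414 J.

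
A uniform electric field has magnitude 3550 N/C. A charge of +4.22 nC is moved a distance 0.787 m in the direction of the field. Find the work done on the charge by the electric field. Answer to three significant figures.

The potential change for a displacement 0.787 m in the direction of the field is ΔV = −Ed = -2790 V.
W_field = −qΔV = 1.18×10⁻⁵ J.

1.18×10⁻⁵ J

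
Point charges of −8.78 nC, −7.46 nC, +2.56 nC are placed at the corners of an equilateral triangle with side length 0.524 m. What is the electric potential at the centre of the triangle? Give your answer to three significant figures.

-407 V

Electric potential is a scalar, so the contributions from each charge add algebraically: V = Σ kqᵢ/rᵢ.
The distance from each vertex to the centroid is a/√3 = 0.303 m.
V = k[(-8.78×10⁻⁹)/(0.303) + (-7.46×10⁻⁹)/(0.303) + (2.56×10⁻⁹)/(0.303)] = -407 V.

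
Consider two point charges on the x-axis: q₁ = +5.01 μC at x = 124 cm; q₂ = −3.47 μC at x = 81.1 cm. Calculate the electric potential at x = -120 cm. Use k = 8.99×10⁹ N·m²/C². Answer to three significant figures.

The total potential is the scalar sum of each charge's contribution, V = Σ kqᵢ/rᵢ.
Distances from the field point to each charge: r₁ = 2.44 m, r₂ = 2.01 m.
V = k[(5.01×10⁻⁶)/(2.44) + (-3.47×10⁻⁶)/(2.01)] = 2950 V.

2950 V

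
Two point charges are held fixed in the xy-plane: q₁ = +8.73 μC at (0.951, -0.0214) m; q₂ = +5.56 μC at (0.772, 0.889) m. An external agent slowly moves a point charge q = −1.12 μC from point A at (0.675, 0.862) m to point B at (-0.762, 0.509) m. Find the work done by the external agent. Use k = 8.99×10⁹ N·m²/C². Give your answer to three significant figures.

0.567 J

For quasistatic motion the external work equals the change in potential energy: W_ext = qΔV = q(V_B − V_A).
At A: distances to the source charges are 0.926 m, 0.101 m; V_A = Σ kqᵢ/rᵢ = 5.81×10⁵ V.
At B: distances to the source charges are 1.79 m, 1.58 m; V_B = Σ kqᵢ/rᵢ = 7.54×10⁴ V.
ΔV = V_B − V_A = -5.06×10⁵ V.
W_ext = qΔV = (-1.12×10⁻⁶ C)(-5.06×10⁵ V) = 0.567 J.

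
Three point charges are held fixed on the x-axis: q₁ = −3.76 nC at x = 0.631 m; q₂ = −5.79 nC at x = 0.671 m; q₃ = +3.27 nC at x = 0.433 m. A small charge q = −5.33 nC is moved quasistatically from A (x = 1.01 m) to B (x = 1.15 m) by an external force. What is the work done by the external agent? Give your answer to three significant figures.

For quasistatic motion the external work equals the change in potential energy: W_ext = qΔV = q(V_B − V_A).
At A: distances to the source charges are 0.379 m, 0.339 m, 0.577 m; V_A = Σ kqᵢ/rᵢ = -192 V.
At B: distances to the source charges are 0.519 m, 0.479 m, 0.717 m; V_B = Σ kqᵢ/rᵢ = -133 V.
ΔV = V_B − V_A = 59.0 V.
W_ext = qΔV = (-5.33×10⁻⁹ C)(59.0 V) = -3.14×10⁻⁷ J.

-3.14×10⁻⁷ J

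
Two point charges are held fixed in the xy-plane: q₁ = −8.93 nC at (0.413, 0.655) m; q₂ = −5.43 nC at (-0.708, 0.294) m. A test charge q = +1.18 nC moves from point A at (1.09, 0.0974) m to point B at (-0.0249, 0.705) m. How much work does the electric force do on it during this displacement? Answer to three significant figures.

The work done by the electric force is W_field = −ΔU = −q(V_B − V_A) = q(V_A − V_B).
At A: distances to the source charges are 0.877 m, 1.81 m; V_A = Σ kqᵢ/rᵢ = -119 V.
At B: distances to the source charges are 0.441 m, 0.797 m; V_B = Σ kqᵢ/rᵢ = -243 V.
ΔV = V_B − V_A = -125 V.
W_field = −qΔV = −(1.18×10⁻⁹ C)(-125 V) = 1.47×10⁻⁷ J.

1.47×10⁻⁷ J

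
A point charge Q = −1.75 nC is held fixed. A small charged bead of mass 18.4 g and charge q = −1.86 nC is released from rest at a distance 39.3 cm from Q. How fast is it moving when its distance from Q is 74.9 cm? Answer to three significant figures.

Only the electrostatic force acts, so mechanical energy is conserved: ½mv² = U₁ − U₂ = kQq(1/r₁ − 1/r₂).
U₁ − U₂ = (8.99×10⁹ N·m²/C²)(-1.75×10⁻⁹ C)(-1.86×10⁻⁹ C)(1/0.393 − 1/0.749) = 3.54×10⁻⁸ J.
v = √(2·3.54×10⁻⁸/0.0184) = 1.96×10⁻³ m/s.

1.96×10⁻³ m/s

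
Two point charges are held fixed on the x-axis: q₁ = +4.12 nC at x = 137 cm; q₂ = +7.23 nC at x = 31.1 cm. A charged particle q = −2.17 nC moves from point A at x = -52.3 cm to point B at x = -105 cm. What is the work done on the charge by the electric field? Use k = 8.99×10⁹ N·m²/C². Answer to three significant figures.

-7.47×10⁻⁸ J

The work done by the electric force is W_field = −ΔU = −q(V_B − V_A) = q(V_A − V_B).
At A: distances to the source charges are 1.89 m, 0.834 m; V_A = Σ kqᵢ/rᵢ = 97.5 V.
At B: distances to the source charges are 2.42 m, 1.36 m; V_B = Σ kqᵢ/rᵢ = 63.1 V.
ΔV = V_B − V_A = -34.4 V.
W_field = −qΔV = −(-2.17×10⁻⁹ C)(-34.4 V) = -7.47×10⁻⁸ J.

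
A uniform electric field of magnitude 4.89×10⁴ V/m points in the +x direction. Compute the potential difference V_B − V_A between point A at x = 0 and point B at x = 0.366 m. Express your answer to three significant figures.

-1.79×10⁴ V

In a uniform field, potential decreases in the direction of E: V_B − V_A = −E·Δx.
V_B − V_A = −(4.89×10⁴ V/m)(0.366 m) = -1.79×10⁴ V.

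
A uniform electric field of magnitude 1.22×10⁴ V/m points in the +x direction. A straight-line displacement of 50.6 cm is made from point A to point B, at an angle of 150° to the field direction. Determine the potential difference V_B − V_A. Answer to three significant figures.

5350 V

Only the component of displacement along E changes the potential: ΔV = −E·d·cosθ.
ΔV = −(1.22×10⁴ V/m)(0.506 m)cos150° = 5350 V.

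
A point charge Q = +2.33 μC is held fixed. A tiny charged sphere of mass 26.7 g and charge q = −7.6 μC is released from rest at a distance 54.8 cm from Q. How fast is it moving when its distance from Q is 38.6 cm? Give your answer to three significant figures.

3.02 m/s

Only the electrostatic force acts, so mechanical energy is conserved: ½mv² = U₁ − U₂ = kQq(1/r₁ − 1/r₂).
U₁ − U₂ = (8.99×10⁹ N·m²/C²)(2.33×10⁻⁶ C)(-7.60×10⁻⁶ C)(1/0.548 − 1/0.386) = 0.122 J.
v = √(2·0.122/0.0267) = 3.02 m/s.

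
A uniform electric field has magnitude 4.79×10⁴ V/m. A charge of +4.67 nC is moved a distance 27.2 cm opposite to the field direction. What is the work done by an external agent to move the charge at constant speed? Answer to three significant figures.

6.08×10⁻⁵ J

The potential change for a displacement 27.2 cm opposite to the field direction is ΔV = +Ed = 1.30×10⁴ V.
W_ext = qΔV = 6.08×10⁻⁵ J.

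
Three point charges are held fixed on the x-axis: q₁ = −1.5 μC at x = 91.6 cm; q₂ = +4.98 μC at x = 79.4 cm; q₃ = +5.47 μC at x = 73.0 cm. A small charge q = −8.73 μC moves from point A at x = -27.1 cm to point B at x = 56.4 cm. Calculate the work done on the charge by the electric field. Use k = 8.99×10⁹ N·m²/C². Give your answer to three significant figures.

The work done by the electric force is W_field = −ΔU = −q(V_B − V_A) = q(V_A − V_B).
At A: distances to the source charges are 1.19 m, 1.06 m, 1.00 m; V_A = Σ kqᵢ/rᵢ = 7.98×10⁴ V.
At B: distances to the source charges are 0.352 m, 0.230 m, 0.166 m; V_B = Σ kqᵢ/rᵢ = 4.53×10⁵ V.
ΔV = V_B − V_A = 3.73×10⁵ V.
W_field = −qΔV = −(-8.73×10⁻⁶ C)(3.73×10⁵ V) = 3.25 J.

3.25 J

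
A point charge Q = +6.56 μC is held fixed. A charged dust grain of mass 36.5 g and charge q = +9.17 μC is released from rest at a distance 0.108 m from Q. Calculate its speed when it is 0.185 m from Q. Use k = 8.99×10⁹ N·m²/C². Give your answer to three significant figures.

10.7 m/s

Only the electrostatic force acts, so mechanical energy is conserved: ½mv² = U₁ − U₂ = kQq(1/r₁ − 1/r₂).
U₁ − U₂ = (8.99×10⁹ N·m²/C²)(6.56×10⁻⁶ C)(9.17×10⁻⁶ C)(1/0.108 − 1/0.185) = 2.08 J.
v = √(2·2.08/0.0365) = 10.7 m/s.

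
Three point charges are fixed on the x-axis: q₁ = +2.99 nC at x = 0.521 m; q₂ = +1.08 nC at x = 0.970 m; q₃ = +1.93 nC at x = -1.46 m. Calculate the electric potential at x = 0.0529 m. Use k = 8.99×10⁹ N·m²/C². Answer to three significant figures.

Electric potential is a scalar, so the contributions from each charge add algebraically: V = Σ kqᵢ/rᵢ.
Distances from the field point to each charge: r₁ = 0.468 m, r₂ = 0.917 m, r₃ = 1.51 m.
V = k[(2.99×10⁻⁹)/(0.468) + (1.08×10⁻⁹)/(0.917) + (1.93×10⁻⁹)/(1.51)] = 79.5 V.

79.5 V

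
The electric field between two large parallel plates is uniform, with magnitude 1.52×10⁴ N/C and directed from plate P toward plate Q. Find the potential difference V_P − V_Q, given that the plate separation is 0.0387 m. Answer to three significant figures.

In a uniform field, potential decreases in the direction of E: ΔV = −E·d for a displacement d parallel to E.
Going from Q to P is a displacement of 0.0387 m opposite to the field, so V_P − V_Q = +Ed = 588 V.

588 V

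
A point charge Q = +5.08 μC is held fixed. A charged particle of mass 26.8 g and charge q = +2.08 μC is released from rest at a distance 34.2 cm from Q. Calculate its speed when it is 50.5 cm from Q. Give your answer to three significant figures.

Only the electrostatic force acts, so mechanical energy is conserved: ½mv² = U₁ − U₂ = kQq(1/r₁ − 1/r₂).
U₁ − U₂ = (8.99×10⁹ N·m²/C²)(5.08×10⁻⁶ C)(2.08×10⁻⁶ C)(1/0.342 − 1/0.505) = 0.0897 J.
v = √(2·0.0897/0.0268) = 2.59 m/s.

2.59 m/s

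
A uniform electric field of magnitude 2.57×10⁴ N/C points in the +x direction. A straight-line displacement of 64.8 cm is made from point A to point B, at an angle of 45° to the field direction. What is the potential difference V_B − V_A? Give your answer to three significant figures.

Only the component of displacement along E changes the potential: ΔV = −E·d·cosθ.
ΔV = −(2.57×10⁴ V/m)(0.648 m)cos45° = -1.18×10⁴ V.

-1.18×10⁴ V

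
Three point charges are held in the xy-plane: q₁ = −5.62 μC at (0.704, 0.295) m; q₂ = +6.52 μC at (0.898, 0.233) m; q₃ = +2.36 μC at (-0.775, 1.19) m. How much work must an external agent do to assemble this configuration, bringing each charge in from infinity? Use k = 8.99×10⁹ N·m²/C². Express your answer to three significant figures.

The work to assemble the configuration equals its total potential energy, U = Σ kqᵢqⱼ/rᵢⱼ over all pairs.
Pair separations: r₁₂ = 0.204 m, r₁₃ = 1.73 m, r₂₃ = 1.93 m.
U = (-1.62) + (-0.0690) + (0.0718) = -1.61 J.

-1.61 J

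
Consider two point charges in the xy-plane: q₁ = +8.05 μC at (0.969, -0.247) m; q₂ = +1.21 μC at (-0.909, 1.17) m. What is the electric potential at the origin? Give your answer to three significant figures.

Electric potential is a scalar, so the contributions from each charge add algebraically: V = Σ kqᵢ/rᵢ.
Distances from the field point to each charge: r₁ = 1.00 m, r₂ = 1.48 m.
V = k[(8.05×10⁻⁶)/(1.00) + (1.21×10⁻⁶)/(1.48)] = 7.97×10⁴ V.

7.97×10⁴ V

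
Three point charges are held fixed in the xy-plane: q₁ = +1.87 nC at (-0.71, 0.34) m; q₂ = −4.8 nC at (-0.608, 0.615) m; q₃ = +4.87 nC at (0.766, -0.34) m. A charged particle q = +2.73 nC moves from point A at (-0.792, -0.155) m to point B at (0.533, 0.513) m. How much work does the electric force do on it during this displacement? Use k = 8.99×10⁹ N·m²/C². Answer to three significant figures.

The work done by the electric force is W_field = −ΔU = −q(V_B − V_A) = q(V_A − V_B).
At A: distances to the source charges are 0.502 m, 0.792 m, 1.57 m; V_A = Σ kqᵢ/rᵢ = 6.90 V.
At B: distances to the source charges are 1.25 m, 1.15 m, 0.884 m; V_B = Σ kqᵢ/rᵢ = 25.2 V.
ΔV = V_B − V_A = 18.3 V.
W_field = −qΔV = −(2.73×10⁻⁹ C)(18.3 V) = -5.01×10⁻⁸ J.

-5.01×10⁻⁸ J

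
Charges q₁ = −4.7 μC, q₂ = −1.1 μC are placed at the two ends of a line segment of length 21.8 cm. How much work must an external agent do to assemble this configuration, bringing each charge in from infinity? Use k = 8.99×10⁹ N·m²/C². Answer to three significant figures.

0.213 J

The assembly work is the sum of pairwise potential energies, U = Σ_{i<j} kqᵢqⱼ/rᵢⱼ.
The separation is r = 0.218 m.
U = (0.213) = 0.213 J.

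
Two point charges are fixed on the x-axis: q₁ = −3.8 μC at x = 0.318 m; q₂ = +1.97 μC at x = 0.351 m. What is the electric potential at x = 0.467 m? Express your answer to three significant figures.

-7.66×10⁴ V

Electric potential is a scalar, so the contributions from each charge add algebraically: V = Σ kqᵢ/rᵢ.
Distances from the field point to each charge: r₁ = 0.149 m, r₂ = 0.116 m.
V = k[(-3.80×10⁻⁶)/(0.149) + (1.97×10⁻⁶)/(0.116)] = -7.66×10⁴ V.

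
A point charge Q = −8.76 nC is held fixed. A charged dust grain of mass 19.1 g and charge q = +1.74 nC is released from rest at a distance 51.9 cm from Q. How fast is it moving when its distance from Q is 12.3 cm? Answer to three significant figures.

9.43×10⁻³ m/s

Only the electrostatic force acts, so mechanical energy is conserved: ½mv² = U₁ − U₂ = kQq(1/r₁ − 1/r₂).
U₁ − U₂ = (8.99×10⁹ N·m²/C²)(-8.76×10⁻⁹ C)(1.74×10⁻⁹ C)(1/0.519 − 1/0.123) = 8.50×10⁻⁷ J.
v = √(2·8.50×10⁻⁷/0.0191) = 9.43×10⁻³ m/s.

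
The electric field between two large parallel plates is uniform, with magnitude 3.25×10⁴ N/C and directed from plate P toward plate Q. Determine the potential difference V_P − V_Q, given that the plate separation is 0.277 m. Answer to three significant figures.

In a uniform field, potential decreases in the direction of E: ΔV = −E·d for a displacement d parallel to E.
Going from Q to P is a displacement of 0.277 m opposite to the field, so V_P − V_Q = +Ed = 9000 V.

9000 V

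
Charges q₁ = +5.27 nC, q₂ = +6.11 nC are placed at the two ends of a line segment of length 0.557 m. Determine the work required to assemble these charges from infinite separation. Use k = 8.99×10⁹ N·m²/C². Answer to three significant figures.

5.20×10⁻⁷ J

The assembly work is the sum of pairwise potential energies, U = Σ_{i<j} kqᵢqⱼ/rᵢⱼ.
The separation is r = 0.557 m.
U = (5.20×10⁻⁷) = 5.20×10⁻⁷ J.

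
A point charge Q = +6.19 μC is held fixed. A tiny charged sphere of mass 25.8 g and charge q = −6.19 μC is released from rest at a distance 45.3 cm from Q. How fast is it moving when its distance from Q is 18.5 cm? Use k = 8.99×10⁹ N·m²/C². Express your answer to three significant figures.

Only the electrostatic force acts, so mechanical energy is conserved: ½mv² = U₁ − U₂ = kQq(1/r₁ − 1/r₂).
U₁ − U₂ = (8.99×10⁹ N·m²/C²)(6.19×10⁻⁶ C)(-6.19×10⁻⁶ C)(1/0.453 − 1/0.185) = 1.10 J.
v = √(2·1.10/0.0258) = 9.24 m/s.

9.24 m/s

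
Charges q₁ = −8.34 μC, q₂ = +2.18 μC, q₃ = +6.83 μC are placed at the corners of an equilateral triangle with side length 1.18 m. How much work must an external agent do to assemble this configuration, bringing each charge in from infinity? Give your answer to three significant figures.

-0.459 J

The work to assemble the configuration equals its total potential energy, U = Σ kqᵢqⱼ/rᵢⱼ over all pairs.
All three pair separations equal the side length, 1.18 m.
U = (-0.139) + (-0.434) + (0.113) = -0.459 J.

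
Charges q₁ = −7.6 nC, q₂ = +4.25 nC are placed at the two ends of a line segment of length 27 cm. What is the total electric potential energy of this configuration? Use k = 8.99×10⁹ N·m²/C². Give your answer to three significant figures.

-1.08×10⁻⁶ J

The assembly work is the sum of pairwise potential energies, U = Σ_{i<j} kqᵢqⱼ/rᵢⱼ.
The separation is r = 0.270 m.
U = (-1.08×10⁻⁶) = -1.08×10⁻⁶ J.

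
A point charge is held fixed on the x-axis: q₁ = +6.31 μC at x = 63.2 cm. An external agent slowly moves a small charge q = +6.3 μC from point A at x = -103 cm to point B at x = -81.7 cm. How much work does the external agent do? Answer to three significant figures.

For quasistatic motion the external work equals the change in potential energy: W_ext = qΔV = q(V_B − V_A).
At A: distance to the source charge is 1.66 m; V_A = kq₁/r = 3.41×10⁴ V.
At B: distance to the source charge is 1.45 m; V_B = kq₁/r = 3.91×10⁴ V.
ΔV = V_B − V_A = 5020 V.
W_ext = qΔV = (6.30×10⁻⁶ C)(5020 V) = 0.0316 J.

0.0316 J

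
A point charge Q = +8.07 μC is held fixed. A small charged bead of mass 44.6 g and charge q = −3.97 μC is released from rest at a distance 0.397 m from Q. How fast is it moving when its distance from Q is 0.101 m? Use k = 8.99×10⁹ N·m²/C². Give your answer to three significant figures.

Only the electrostatic force acts, so mechanical energy is conserved: ½mv² = U₁ − U₂ = kQq(1/r₁ − 1/r₂).
U₁ − U₂ = (8.99×10⁹ N·m²/C²)(8.07×10⁻⁶ C)(-3.97×10⁻⁶ C)(1/0.397 − 1/0.101) = 2.13 J.
v = √(2·2.13/0.0446) = 9.76 m/s.

9.76 m/s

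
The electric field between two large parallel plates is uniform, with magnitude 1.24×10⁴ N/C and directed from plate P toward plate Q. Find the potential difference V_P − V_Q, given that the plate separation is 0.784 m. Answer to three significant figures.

9720 V

In a uniform field, potential decreases in the direction of E: ΔV = −E·d for a displacement d parallel to E.
Going from Q to P is a displacement of 0.784 m opposite to the field, so V_P − V_Q = +Ed = 9720 V.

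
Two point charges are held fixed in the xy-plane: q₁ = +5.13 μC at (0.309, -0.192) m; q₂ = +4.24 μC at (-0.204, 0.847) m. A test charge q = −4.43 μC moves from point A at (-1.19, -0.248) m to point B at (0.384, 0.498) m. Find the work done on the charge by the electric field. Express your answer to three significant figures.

The work done by the electric force is W_field = −ΔU = −q(V_B − V_A) = q(V_A − V_B).
At A: distances to the source charges are 1.50 m, 1.47 m; V_A = Σ kqᵢ/rᵢ = 5.66×10⁴ V.
At B: distances to the source charges are 0.694 m, 0.684 m; V_B = Σ kqᵢ/rᵢ = 1.22×10⁵ V.
ΔV = V_B − V_A = 6.56×10⁴ V.
W_field = −qΔV = −(-4.43×10⁻⁶ C)(6.56×10⁴ V) = 0.291 J.

0.291 J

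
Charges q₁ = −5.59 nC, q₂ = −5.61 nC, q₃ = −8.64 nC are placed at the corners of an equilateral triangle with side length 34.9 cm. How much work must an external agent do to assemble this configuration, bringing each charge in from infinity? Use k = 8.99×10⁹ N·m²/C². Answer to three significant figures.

The assembly work is the sum of pairwise potential energies, U = Σ_{i<j} kqᵢqⱼ/rᵢⱼ.
All three pair separations equal the side length, 0.349 m.
U = (8.08×10⁻⁷) + (1.24×10⁻⁶) + (1.25×10⁻⁶) = 3.30×10⁻⁶ J.

3.30×10⁻⁶ J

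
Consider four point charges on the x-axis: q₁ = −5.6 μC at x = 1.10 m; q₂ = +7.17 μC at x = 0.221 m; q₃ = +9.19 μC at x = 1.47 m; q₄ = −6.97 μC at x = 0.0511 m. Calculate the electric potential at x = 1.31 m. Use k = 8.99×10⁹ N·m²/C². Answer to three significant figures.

The total potential is the scalar sum of each charge's contribution, V = Σ kqᵢ/rᵢ.
Distances from the field point to each charge: r₁ = 0.210 m, r₂ = 1.09 m, r₃ = 0.160 m, r₄ = 1.26 m.
V = k[(-5.60×10⁻⁶)/(0.210) + (7.17×10⁻⁶)/(1.09) + (9.19×10⁻⁶)/(0.160) + (-6.97×10⁻⁶)/(1.26)] = 2.86×10⁵ V.

2.86×10⁵ V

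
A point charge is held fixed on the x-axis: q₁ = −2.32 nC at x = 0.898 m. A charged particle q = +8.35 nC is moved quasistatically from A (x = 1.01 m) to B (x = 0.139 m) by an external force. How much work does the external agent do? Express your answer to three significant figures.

1.33×10⁻⁶ J

For quasistatic motion the external work equals the change in potential energy: W_ext = qΔV = q(V_B − V_A).
At A: distance to the source charge is 0.112 m; V_A = kq₁/r = -186 V.
At B: distance to the source charge is 0.759 m; V_B = kq₁/r = -27.5 V.
ΔV = V_B − V_A = 159 V.
W_ext = qΔV = (8.35×10⁻⁹ C)(159 V) = 1.33×10⁻⁶ J.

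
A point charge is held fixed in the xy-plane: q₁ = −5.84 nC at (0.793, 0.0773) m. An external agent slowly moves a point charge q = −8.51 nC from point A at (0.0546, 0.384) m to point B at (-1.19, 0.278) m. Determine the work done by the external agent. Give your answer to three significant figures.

-3.35×10⁻⁷ J

For quasistatic motion the external work equals the change in potential energy: W_ext = qΔV = q(V_B − V_A).
At A: distance to the source charge is 0.800 m; V_A = kq₁/r = -65.7 V.
At B: distance to the source charge is 1.99 m; V_B = kq₁/r = -26.3 V.
ΔV = V_B − V_A = 39.3 V.
W_ext = qΔV = (-8.51×10⁻⁹ C)(39.3 V) = -3.35×10⁻⁷ J.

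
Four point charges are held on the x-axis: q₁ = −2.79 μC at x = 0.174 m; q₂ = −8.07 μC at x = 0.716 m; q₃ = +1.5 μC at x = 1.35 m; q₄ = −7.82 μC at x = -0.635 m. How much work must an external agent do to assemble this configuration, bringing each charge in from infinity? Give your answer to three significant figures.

The work to assemble the configuration equals its total potential energy, U = Σ kqᵢqⱼ/rᵢⱼ over all pairs.
Pair separations: r₁₂ = 0.542 m, r₁₃ = 1.18 m, r₁₄ = 0.809 m, r₂₃ = 0.634 m, r₂₄ = 1.35 m, r₃₄ = 1.99 m.
Summing all 6 pair terms gives U = 0.779 J.

0.779 J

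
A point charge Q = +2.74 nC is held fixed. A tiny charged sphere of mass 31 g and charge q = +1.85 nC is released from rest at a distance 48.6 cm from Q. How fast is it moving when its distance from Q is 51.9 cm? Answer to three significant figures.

6.20×10⁻⁴ m/s

Only the electrostatic force acts, so mechanical energy is conserved: ½mv² = U₁ − U₂ = kQq(1/r₁ − 1/r₂).
U₁ − U₂ = (8.99×10⁹ N·m²/C²)(2.74×10⁻⁹ C)(1.85×10⁻⁹ C)(1/0.486 − 1/0.519) = 5.96×10⁻⁹ J.
v = √(2·5.96×10⁻⁹/0.0310) = 6.20×10⁻⁴ m/s.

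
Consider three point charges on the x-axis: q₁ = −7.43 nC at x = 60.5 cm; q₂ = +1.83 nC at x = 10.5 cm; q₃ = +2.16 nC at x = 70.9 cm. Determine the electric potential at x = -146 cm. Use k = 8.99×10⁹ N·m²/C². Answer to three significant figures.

Electric potential is a scalar, so the contributions from each charge add algebraically: V = Σ kqᵢ/rᵢ.
Distances from the field point to each charge: r₁ = 2.06 m, r₂ = 1.56 m, r₃ = 2.17 m.
V = k[(-7.43×10⁻⁹)/(2.06) + (1.83×10⁻⁹)/(1.56) + (2.16×10⁻⁹)/(2.17)] = -12.9 V.

-12.9 V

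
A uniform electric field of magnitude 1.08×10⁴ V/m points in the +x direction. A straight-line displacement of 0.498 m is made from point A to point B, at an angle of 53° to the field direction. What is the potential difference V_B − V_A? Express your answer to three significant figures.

Only the component of displacement along E changes the potential: ΔV = −E·d·cosθ.
ΔV = −(1.08×10⁴ V/m)(0.498 m)cos53° = -3240 V.

-3240 V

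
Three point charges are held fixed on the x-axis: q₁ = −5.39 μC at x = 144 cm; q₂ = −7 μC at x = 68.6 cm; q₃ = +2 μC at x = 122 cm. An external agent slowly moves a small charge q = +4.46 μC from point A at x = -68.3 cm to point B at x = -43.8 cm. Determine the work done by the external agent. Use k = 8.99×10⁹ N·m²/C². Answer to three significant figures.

For quasistatic motion the external work equals the change in potential energy: W_ext = qΔV = q(V_B − V_A).
At A: distances to the source charges are 2.12 m, 1.37 m, 1.90 m; V_A = Σ kqᵢ/rᵢ = -5.93×10⁴ V.
At B: distances to the source charges are 1.88 m, 1.12 m, 1.66 m; V_B = Σ kqᵢ/rᵢ = -7.09×10⁴ V.
ΔV = V_B − V_A = -1.16×10⁴ V.
W_ext = qΔV = (4.46×10⁻⁶ C)(-1.16×10⁴ V) = -0.0517 J.

-0.0517 J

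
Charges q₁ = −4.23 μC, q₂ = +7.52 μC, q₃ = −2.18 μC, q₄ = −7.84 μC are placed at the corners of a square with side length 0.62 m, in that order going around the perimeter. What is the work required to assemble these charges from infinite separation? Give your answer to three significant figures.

The assembly work is the sum of pairwise potential energies, U = Σ_{i<j} kqᵢqⱼ/rᵢⱼ.
The four side pairs have separation 0.620 m and the two diagonal pairs 0.877 m.
Summing all 6 pair terms gives U = -0.480 J.

-0.480 J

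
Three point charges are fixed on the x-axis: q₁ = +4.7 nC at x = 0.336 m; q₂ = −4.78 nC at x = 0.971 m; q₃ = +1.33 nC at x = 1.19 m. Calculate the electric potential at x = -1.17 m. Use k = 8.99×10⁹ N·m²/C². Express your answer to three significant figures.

13.1 V

The total potential is the scalar sum of each charge's contribution, V = Σ kqᵢ/rᵢ.
Distances from the field point to each charge: r₁ = 1.51 m, r₂ = 2.14 m, r₃ = 2.36 m.
V = k[(4.70×10⁻⁹)/(1.51) + (-4.78×10⁻⁹)/(2.14) + (1.33×10⁻⁹)/(2.36)] = 13.1 V.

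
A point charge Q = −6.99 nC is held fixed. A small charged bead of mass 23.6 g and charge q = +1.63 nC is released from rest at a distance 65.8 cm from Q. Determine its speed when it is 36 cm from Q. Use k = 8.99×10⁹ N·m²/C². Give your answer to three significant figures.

Only the electrostatic force acts, so mechanical energy is conserved: ½mv² = U₁ − U₂ = kQq(1/r₁ − 1/r₂).
U₁ − U₂ = (8.99×10⁹ N·m²/C²)(-6.99×10⁻⁹ C)(1.63×10⁻⁹ C)(1/0.658 − 1/0.360) = 1.29×10⁻⁷ J.
v = √(2·1.29×10⁻⁷/0.0236) = 3.30×10⁻³ m/s.

3.30×10⁻³ m/s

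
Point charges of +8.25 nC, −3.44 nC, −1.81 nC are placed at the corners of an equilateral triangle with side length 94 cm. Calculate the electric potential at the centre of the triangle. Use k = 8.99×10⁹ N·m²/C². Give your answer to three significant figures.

The total potential is the scalar sum of each charge's contribution, V = Σ kqᵢ/rᵢ.
The distance from each vertex to the centroid is a/√3 = 0.543 m.
V = k[(8.25×10⁻⁹)/(0.543) + (-3.44×10⁻⁹)/(0.543) + (-1.81×10⁻⁹)/(0.543)] = 49.7 V.

49.7 V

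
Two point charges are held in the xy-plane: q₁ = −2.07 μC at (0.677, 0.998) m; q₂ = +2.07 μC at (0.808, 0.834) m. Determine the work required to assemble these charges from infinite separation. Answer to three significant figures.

-0.184 J

The assembly work is the sum of pairwise potential energies, U = Σ_{i<j} kqᵢqⱼ/rᵢⱼ.
Pair separations: r₁₂ = 0.210 m.
U = (-0.184) = -0.184 J.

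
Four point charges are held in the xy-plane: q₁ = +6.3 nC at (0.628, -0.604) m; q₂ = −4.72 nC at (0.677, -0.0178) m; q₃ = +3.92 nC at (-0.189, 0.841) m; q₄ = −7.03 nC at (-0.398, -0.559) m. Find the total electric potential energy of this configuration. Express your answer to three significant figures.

-7.72×10⁻⁷ J

The assembly work is the sum of pairwise potential energies, U = Σ_{i<j} kqᵢqⱼ/rᵢⱼ.
Pair separations: r₁₂ = 0.588 m, r₁₃ = 1.66 m, r₁₄ = 1.03 m, r₂₃ = 1.22 m, r₂₄ = 1.20 m, r₃₄ = 1.42 m.
Summing all 6 pair terms gives U = -7.72×10⁻⁷ J.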